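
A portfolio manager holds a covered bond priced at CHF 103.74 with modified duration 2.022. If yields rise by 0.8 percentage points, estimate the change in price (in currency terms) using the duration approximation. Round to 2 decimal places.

-CHF 1.68

Duration approximation: ΔP/P ≈ -D_mod · Δy = -2.022 × (+0.008) = -0.016176.
ΔP ≈ 103.74 × (-0.016176) = -1.67809824.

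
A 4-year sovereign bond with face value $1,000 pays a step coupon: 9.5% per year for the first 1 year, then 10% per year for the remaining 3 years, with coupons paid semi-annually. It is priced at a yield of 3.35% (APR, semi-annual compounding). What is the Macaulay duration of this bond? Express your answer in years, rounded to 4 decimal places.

Periodic yield y = 0.01675. Discount each cash flow and weight by its period:
  t   CF        PV=CF/(1+0.01675)^t    t·PV
  1        47.50        46.7175        46.7175
  2        47.50        45.9479        91.8957
  3        50.00        47.5694       142.7081
  4        50.00        46.7857       187.1429
  5        50.00        46.0150       230.0748
  6        50.00        45.2569       271.5415
  7        50.00        44.5113       311.5794
  8     1,050.00       919.3394     7,354.7148
  Σ                  1,242.1430     8,636.3747
Price P = Σ PV = 1,242.1430.
Macaulay duration = Σ(t·PV) / P = 8,636.3747 / 1,242.1430 = 6.95280 half-year periods.
In years: 6.95280 / 2 = 3.47640 years.

3.4764 years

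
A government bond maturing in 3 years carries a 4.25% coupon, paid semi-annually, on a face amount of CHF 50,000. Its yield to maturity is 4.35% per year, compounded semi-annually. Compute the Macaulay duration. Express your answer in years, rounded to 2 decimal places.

Periodic yield y = 0.02175. Discount each cash flow and weight by its period:
  t   CF        PV=CF/(1+0.02175)^t    t·PV
  1     1,062.50     1,039.8826     1,039.8826
  2     1,062.50     1,017.7466     2,035.4931
  3     1,062.50       996.0818     2,988.2454
  4     1,062.50       974.8782     3,899.5127
  5     1,062.50       954.1259     4,770.6297
  6    51,062.50    44,878.0725   269,268.4348
  Σ                 49,860.7875   284,002.1984
Price P = Σ PV = 49,860.7875.
Macaulay duration = Σ(t·PV) / P = 284,002.1984 / 49,860.7875 = 5.69590 half-year periods.
In years: 5.69590 / 2 = 2.84795 years.

2.85 years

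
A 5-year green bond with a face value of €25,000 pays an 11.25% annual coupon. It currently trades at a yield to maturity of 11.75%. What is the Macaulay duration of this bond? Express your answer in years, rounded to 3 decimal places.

4.077 years

Periodic yield y = 0.1175. Discount each cash flow and weight by its year:
  t   CF        PV=CF/(1+0.1175)^t    t·PV
  1     2,812.50     2,516.7785     2,516.7785
  2     2,812.50     2,252.1508     4,504.3016
  3     2,812.50     2,015.3475     6,046.0424
  4     2,812.50     1,803.4429     7,213.7717
  5    27,812.50    15,958.8785    79,794.3927
  Σ                 24,546.5983   100,075.2870
Price P = Σ PV = 24,546.5983.
Macaulay duration = Σ(t·PV) / P = 100,075.2870 / 24,546.5983 = 4.07695 years.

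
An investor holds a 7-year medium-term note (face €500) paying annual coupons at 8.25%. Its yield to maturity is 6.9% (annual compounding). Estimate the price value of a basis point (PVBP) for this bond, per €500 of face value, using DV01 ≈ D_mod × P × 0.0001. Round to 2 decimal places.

Periodic yield y = 0.069.
  t   CF        PV=CF/(1+0.069)^t    t·PV
  1        41.25        38.5875        38.5875
  2        41.25        36.0968        72.1936
  3        41.25        33.7669       101.3006
  4        41.25        31.5873       126.3494
  5        41.25        29.5485       147.7425
  6        41.25        27.6413       165.8475
  7       541.25       339.2767     2,374.9366
  Σ                    536.5049     3,026.9576
P = 536.5049; D_Mac = 5.64199 yrs; D_mod = 5.27782 yrs.
DV01 ≈ 5.27782 × 536.5049 × 0.0001 = 0.283158.

€0.28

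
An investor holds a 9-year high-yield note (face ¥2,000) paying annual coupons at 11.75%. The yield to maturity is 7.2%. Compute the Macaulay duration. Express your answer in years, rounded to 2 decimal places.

6.38 years

Periodic yield y = 0.072. Discount each cash flow and weight by its year:
  t   CF        PV=CF/(1+0.072)^t    t·PV
  1       235.00       219.2164       219.2164
  2       235.00       204.4929       408.9859
  3       235.00       190.7583       572.2750
  4       235.00       177.9462       711.7848
  5       235.00       165.9946       829.9730
  6       235.00       154.8457       929.0742
  7       235.00       144.4456     1,011.1193
  8       235.00       134.7440     1,077.9524
  9     2,235.00     1,195.4308    10,758.8776
  Σ                  2,587.8747    16,519.2585
Price P = Σ PV = 2,587.8747.
Macaulay duration = Σ(t·PV) / P = 16,519.2585 / 2,587.8747 = 6.38333 years.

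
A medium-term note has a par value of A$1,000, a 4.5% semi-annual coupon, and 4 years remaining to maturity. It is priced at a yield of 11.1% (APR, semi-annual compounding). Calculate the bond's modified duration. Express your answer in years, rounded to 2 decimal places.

3.47 years

Periodic yield y = 0.0555. First find Macaulay duration:
  t   CF        PV=CF/(1+0.0555)^t    t·PV
  1        22.50        21.3169        21.3169
  2        22.50        20.1960        40.3921
  3        22.50        19.1341        57.4023
  4        22.50        18.1280        72.5119
  5        22.50        17.1748        85.8739
  6        22.50        16.2717        97.6302
  7        22.50        15.4161       107.9128
  8     1,022.50       663.7391     5,309.9130
  Σ                    791.3767     5,792.9531
P = 791.3767; Macaulay duration = 5,792.9531 / 791.3767 = 7.32010 half-year periods = 3.66005 years.
Modified duration = D_Mac / (1 + y) = 3.66005 / 1.0555 = 3.46760 years.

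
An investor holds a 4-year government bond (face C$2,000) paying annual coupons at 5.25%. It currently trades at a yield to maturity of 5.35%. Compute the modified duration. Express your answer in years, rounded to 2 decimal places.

Periodic yield y = 0.0535. First find Macaulay duration:
  t   CF        PV=CF/(1+0.0535)^t    t·PV
  1       105.00        99.6678        99.6678
  2       105.00        94.6063       189.2127
  3       105.00        89.8019       269.4058
  4     2,105.00     1,708.8893     6,835.5574
  Σ                  1,992.9654     7,393.8436
P = 1,992.9654; Macaulay duration = 7,393.8436 / 1,992.9654 = 3.70997 years.
Modified duration = D_Mac / (1 + y) = 3.70997 / 1.0535 = 3.52157 years.

3.52 years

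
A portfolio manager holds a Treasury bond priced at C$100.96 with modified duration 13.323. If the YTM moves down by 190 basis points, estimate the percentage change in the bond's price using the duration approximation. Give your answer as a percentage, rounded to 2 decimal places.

Duration approximation: ΔP/P ≈ -D_mod · Δy = -13.323 × (-0.019) = +0.253137.
As a percentage: +25.3137%.

+25.31%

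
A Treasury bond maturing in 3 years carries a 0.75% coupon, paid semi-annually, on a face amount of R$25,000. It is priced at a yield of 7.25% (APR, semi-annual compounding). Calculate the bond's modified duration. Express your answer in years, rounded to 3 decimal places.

Periodic yield y = 0.03625. First find Macaulay duration:
  t   CF        PV=CF/(1+0.03625)^t    t·PV
  1        93.75        90.4704        90.4704
  2        93.75        87.3056       174.6112
  3        93.75        84.2515       252.7545
  4        93.75        81.3042       325.2169
  5        93.75        78.4600       392.3002
  6    25,093.75    20,266.4791   121,598.8747
  Σ                 20,688.2710   122,834.2280
P = 20,688.2710; Macaulay duration = 122,834.2280 / 20,688.2710 = 5.93738 half-year periods = 2.96869 years.
Modified duration = D_Mac / (1 + y) = 2.96869 / 1.03625 = 2.86484 years.

2.865 years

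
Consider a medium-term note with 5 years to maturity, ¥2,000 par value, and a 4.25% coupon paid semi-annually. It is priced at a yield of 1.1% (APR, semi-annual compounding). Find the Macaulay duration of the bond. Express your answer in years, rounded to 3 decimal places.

Periodic yield y = 0.0055. Discount each cash flow and weight by its period:
  t   CF        PV=CF/(1+0.0055)^t    t·PV
  1        42.50        42.2675        42.2675
  2        42.50        42.0363        84.0727
  3        42.50        41.8064       125.4192
  4        42.50        41.5777       166.3109
  5        42.50        41.3503       206.7514
  6        42.50        41.1241       246.7446
  7        42.50        40.8992       286.2941
  8        42.50        40.6754       325.4036
  9        42.50        40.4530       364.0766
  10    2,042.50     1,933.4873    19,334.8726
  Σ                  2,305.6772    21,182.2133
Price P = Σ PV = 2,305.6772.
Macaulay duration = Σ(t·PV) / P = 21,182.2133 / 2,305.6772 = 9.18698 half-year periods.
In years: 9.18698 / 2 = 4.59349 years.

4.593 years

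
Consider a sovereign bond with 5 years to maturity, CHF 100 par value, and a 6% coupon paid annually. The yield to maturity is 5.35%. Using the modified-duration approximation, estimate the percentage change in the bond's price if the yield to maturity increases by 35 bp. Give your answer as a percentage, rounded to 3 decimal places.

-1.486%

Periodic yield y = 0.0535. Modified duration first:
  t   CF        PV=CF/(1+0.0535)^t    t·PV
  1         6.00         5.6953         5.6953
  2         6.00         5.4061        10.8122
  3         6.00         5.1315        15.3946
  4         6.00         4.8709        19.4838
  5       106.00        81.6833       408.4164
  Σ                    102.7871       459.8022
P = 102.7871; D_Mac = 4.47334 yrs; D_mod = 4.47334/(1+0.0535) = 4.24617 yrs.
ΔP/P ≈ -D_mod · Δy = -4.24617 × (+0.0035) = -0.014862 = -1.4862%.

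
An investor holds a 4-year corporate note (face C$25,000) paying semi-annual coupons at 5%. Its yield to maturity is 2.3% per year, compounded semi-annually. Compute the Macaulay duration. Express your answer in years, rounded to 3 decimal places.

3.693 years

Periodic yield y = 0.0115. Discount each cash flow and weight by its period:
  t   CF        PV=CF/(1+0.0115)^t    t·PV
  1       625.00       617.8942       617.8942
  2       625.00       610.8692     1,221.7384
  3       625.00       603.9241     1,811.7723
  4       625.00       597.0579     2,388.2317
  5       625.00       590.2698     2,951.3491
  6       625.00       583.5589     3,501.3534
  7       625.00       576.9243     4,038.4699
  8    25,625.00    23,384.9679   187,079.7428
  Σ                 27,565.4663   203,610.5518
Price P = Σ PV = 27,565.4663.
Macaulay duration = Σ(t·PV) / P = 203,610.5518 / 27,565.4663 = 7.38644 half-year periods.
In years: 7.38644 / 2 = 3.69322 years.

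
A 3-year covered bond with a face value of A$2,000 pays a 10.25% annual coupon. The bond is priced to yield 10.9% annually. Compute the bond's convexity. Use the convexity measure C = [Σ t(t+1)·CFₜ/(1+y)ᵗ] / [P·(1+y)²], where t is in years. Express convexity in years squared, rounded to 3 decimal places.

8.580

With y = 0.109:
  t   CF        PV=CF/(1+0.109)^t    t·PV        t(t+1)·PV
  1       205.00       184.8512       184.8512         369.7024
  2       205.00       166.6828       333.3656       1,000.0968
  3     2,205.00     1,616.6424     4,849.9271      19,399.7084
  Σ                  1,968.1764     5,368.1439      20,769.5076
P = 1,968.1764.
Convexity = Σ t(t+1)·PV / [P·(1+y)²] = 20,769.5076 / (1,968.1764 × 1.229881) = 8.58023.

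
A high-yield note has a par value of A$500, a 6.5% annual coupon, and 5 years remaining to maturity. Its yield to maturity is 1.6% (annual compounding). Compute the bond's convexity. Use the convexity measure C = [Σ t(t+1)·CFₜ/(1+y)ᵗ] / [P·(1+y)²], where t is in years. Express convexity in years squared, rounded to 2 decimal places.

With y = 0.016:
  t   CF        PV=CF/(1+0.016)^t    t·PV        t(t+1)·PV
  1        32.50        31.9882        31.9882          63.9764
  2        32.50        31.4844        62.9689         188.9066
  3        32.50        30.9886        92.9659         371.8634
  4        32.50        30.5006       122.0024         610.0122
  5       532.50       491.8708     2,459.3542      14,756.1251
  Σ                    616.8327     2,769.2795      15,990.8837
P = 616.8327.
Convexity = Σ t(t+1)·PV / [P·(1+y)²] = 15,990.8837 / (616.8327 × 1.032256) = 25.11410.

25.11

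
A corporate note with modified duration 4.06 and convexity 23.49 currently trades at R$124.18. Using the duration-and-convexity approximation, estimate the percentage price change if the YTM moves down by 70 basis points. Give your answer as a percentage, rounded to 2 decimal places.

+2.90%

Duration effect: -D_mod·Δy = -4.06 × (-0.007) = +0.028420
Convexity effect: ½·C·(Δy)² = 0.5 × 23.49 × (-0.007)² = +0.000575505
ΔP/P ≈ +0.028420 + 0.000575505 = +0.028995505
= +2.8995505%.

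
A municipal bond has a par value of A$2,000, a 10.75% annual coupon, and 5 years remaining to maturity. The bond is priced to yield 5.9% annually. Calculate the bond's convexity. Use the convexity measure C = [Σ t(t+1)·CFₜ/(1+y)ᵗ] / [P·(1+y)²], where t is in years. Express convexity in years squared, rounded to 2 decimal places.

With y = 0.059:
  t   CF        PV=CF/(1+0.059)^t    t·PV        t(t+1)·PV
  1       215.00       203.0217       203.0217         406.0434
  2       215.00       191.7108       383.4216       1,150.2647
  3       215.00       181.0300       543.0900       2,172.3601
  4       215.00       170.9443       683.7772       3,418.8860
  5     2,215.00     1,663.0064     8,315.0322      49,890.1931
  Σ                  2,409.7132    10,128.3427      57,037.7473
P = 2,409.7132.
Convexity = Σ t(t+1)·PV / [P·(1+y)²] = 57,037.7473 / (2,409.7132 × 1.121481) = 21.10596.

21.11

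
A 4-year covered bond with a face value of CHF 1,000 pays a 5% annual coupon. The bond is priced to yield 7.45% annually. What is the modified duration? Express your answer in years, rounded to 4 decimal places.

Periodic yield y = 0.0745. First find Macaulay duration:
  t   CF        PV=CF/(1+0.0745)^t    t·PV
  1        50.00        46.5333        46.5333
  2        50.00        43.3069        86.6138
  3        50.00        40.3042       120.9127
  4     1,050.00       787.7050     3,150.8201
  Σ                    917.8495     3,404.8799
P = 917.8495; Macaulay duration = 3,404.8799 / 917.8495 = 3.70963 years.
Modified duration = D_Mac / (1 + y) = 3.70963 / 1.0745 = 3.45242 years.

3.4524 years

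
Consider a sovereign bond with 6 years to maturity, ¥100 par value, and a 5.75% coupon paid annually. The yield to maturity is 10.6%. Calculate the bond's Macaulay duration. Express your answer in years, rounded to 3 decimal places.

Periodic yield y = 0.106. Discount each cash flow and weight by its year:
  t   CF        PV=CF/(1+0.106)^t    t·PV
  1         5.75         5.1989         5.1989
  2         5.75         4.7006         9.4013
  3         5.75         4.2501        12.7504
  4         5.75         3.8428        15.3712
  5         5.75         3.4745        17.3725
  6       105.75        57.7763       346.6577
  Σ                     79.2433       406.7520
Price P = Σ PV = 79.2433.
Macaulay duration = Σ(t·PV) / P = 406.7520 / 79.2433 = 5.13295 years.

5.133 years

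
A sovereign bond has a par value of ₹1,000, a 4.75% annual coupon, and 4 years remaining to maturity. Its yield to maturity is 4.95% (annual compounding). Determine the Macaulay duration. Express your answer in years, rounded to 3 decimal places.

3.735 years

Periodic yield y = 0.0495. Discount each cash flow and weight by its year:
  t   CF        PV=CF/(1+0.0495)^t    t·PV
  1        47.50        45.2596        45.2596
  2        47.50        43.1250        86.2499
  3        47.50        41.0910       123.2729
  4     1,047.50       863.4243     3,453.6971
  Σ                    992.8999     3,708.4796
Price P = Σ PV = 992.8999.
Macaulay duration = Σ(t·PV) / P = 3,708.4796 / 992.8999 = 3.73500 years.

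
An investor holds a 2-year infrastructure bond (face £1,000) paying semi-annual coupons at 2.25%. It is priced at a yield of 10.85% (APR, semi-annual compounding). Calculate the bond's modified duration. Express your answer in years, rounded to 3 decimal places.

1.863 years

Periodic yield y = 0.05425. First find Macaulay duration:
  t   CF        PV=CF/(1+0.05425)^t    t·PV
  1        11.25        10.6711        10.6711
  2        11.25        10.1220        20.2440
  3        11.25         9.6011        28.8033
  4     1,011.25       818.6233     3,274.4932
  Σ                    849.0175     3,334.2115
P = 849.0175; Macaulay duration = 3,334.2115 / 849.0175 = 3.92714 half-year periods = 1.96357 years.
Modified duration = D_Mac / (1 + y) = 1.96357 / 1.05425 = 1.86253 years.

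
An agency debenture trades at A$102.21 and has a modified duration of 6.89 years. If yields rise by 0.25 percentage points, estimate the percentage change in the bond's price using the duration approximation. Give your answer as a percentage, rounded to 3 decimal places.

-1.723%

Duration approximation: ΔP/P ≈ -D_mod · Δy = -6.89 × (+0.0025) = -0.017225.
As a percentage: -1.7225%.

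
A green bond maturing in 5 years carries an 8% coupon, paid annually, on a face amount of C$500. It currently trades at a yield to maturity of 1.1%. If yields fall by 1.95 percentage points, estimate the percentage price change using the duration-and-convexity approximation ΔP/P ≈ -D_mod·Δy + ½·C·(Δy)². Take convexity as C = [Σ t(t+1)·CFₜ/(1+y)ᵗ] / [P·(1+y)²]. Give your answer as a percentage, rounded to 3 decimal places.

With y = 0.011:
  t   CF        PV=CF/(1+0.011)^t    t·PV        t(t+1)·PV
  1        40.00        39.5648        39.5648          79.1296
  2        40.00        39.1343        78.2686         234.8059
  3        40.00        38.7085       116.1255         464.5022
  4        40.00        38.2874       153.1494         765.7471
  5       540.00       511.2555     2,556.2774      15,337.6646
  Σ                    666.9505     2,943.3858      16,881.8493
P = 666.9505; D_Mac = 4.41320 yrs; D_mod = 4.36518 yrs; C = 24.76419.
Duration effect: -4.36518 × (-0.0195) = +0.085121
Convexity effect: 0.5 × 24.76419 × (-0.0195)² = +0.0047083
ΔP/P ≈ +0.085121 + 0.0047083 = +0.089829 = +8.9829%.

+8.983%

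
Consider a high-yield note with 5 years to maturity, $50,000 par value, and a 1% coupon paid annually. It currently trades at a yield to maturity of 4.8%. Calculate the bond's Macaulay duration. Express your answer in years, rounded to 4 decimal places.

4.8908 years

Periodic yield y = 0.048. Discount each cash flow and weight by its year:
  t   CF        PV=CF/(1+0.048)^t    t·PV
  1       500.00       477.0992       477.0992
  2       500.00       455.2474       910.4947
  3       500.00       434.3963     1,303.1890
  4       500.00       414.5003     1,658.0013
  5    50,500.00    39,947.0732   199,735.3658
  Σ                 41,728.3164   204,084.1500
Price P = Σ PV = 41,728.3164.
Macaulay duration = Σ(t·PV) / P = 204,084.1500 / 41,728.3164 = 4.89078 years.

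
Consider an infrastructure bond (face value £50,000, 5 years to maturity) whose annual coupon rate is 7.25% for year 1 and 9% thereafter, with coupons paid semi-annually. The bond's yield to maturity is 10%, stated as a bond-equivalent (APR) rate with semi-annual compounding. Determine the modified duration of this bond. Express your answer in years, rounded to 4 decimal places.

3.9737 years

Periodic yield y = 0.05. First find Macaulay duration:
  t   CF        PV=CF/(1+0.05)^t    t·PV
  1     1,812.50     1,726.1905     1,726.1905
  2     1,812.50     1,643.9909     3,287.9819
  3     2,250.00     1,943.6346     5,830.9038
  4     2,250.00     1,851.0806     7,404.3223
  5     2,250.00     1,762.9339     8,814.6694
  6     2,250.00     1,678.9846    10,073.9079
  7     2,250.00     1,599.0330    11,193.2309
  8     2,250.00     1,522.8886    12,183.1085
  9     2,250.00     1,450.3701    13,053.3306
  10   52,250.00    32,076.9675   320,769.6750
  Σ                 47,256.0742   394,337.3206
P = 47,256.0742; Macaulay duration = 394,337.3206 / 47,256.0742 = 8.34469 half-year periods = 4.17235 years.
Modified duration = D_Mac / (1 + y) = 4.17235 / 1.05 = 3.97366 years.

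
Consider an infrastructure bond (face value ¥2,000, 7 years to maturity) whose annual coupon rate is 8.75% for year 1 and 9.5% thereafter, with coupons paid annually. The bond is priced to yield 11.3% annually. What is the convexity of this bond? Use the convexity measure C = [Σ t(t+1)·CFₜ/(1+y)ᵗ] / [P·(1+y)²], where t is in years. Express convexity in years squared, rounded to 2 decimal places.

With y = 0.113:
  t   CF        PV=CF/(1+0.113)^t    t·PV        t(t+1)·PV
  1       175.00       157.2327       157.2327         314.4654
  2       190.00       153.3781       306.7561         920.2684
  3       190.00       137.8060       413.4180       1,653.6719
  4       190.00       123.8149       495.2596       2,476.2982
  5       190.00       111.2443       556.2215       3,337.3291
  6       190.00        99.9500       599.6997       4,197.8982
  7     2,190.00     1,035.0896     7,245.6275      57,965.0202
  Σ                  1,818.5156     9,774.2153      70,864.9515
P = 1,818.5156.
Convexity = Σ t(t+1)·PV / [P·(1+y)²] = 70,864.9515 / (1,818.5156 × 1.238769) = 31.45750.

31.46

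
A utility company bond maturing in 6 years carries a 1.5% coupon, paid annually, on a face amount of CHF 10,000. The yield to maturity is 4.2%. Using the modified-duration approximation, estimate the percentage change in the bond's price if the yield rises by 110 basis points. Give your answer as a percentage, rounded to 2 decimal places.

Periodic yield y = 0.042. Modified duration first:
  t   CF        PV=CF/(1+0.042)^t    t·PV
  1       150.00       143.9539       143.9539
  2       150.00       138.1516       276.3031
  3       150.00       132.5831       397.7492
  4       150.00       127.2390       508.9562
  5       150.00       122.1104       610.5520
  6    10,150.00     7,929.7543    47,578.5255
  Σ                  8,593.7923    49,516.0400
P = 8,593.7923; D_Mac = 5.76184 yrs; D_mod = 5.76184/(1+0.042) = 5.52960 yrs.
ΔP/P ≈ -D_mod · Δy = -5.52960 × (+0.011) = -0.060826 = -6.0826%.

-6.08%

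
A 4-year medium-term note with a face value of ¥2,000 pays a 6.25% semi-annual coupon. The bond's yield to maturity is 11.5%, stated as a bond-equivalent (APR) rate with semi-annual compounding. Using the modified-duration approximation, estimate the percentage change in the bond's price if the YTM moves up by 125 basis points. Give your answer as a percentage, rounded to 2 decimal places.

-4.20%

Periodic yield y = 0.0575. Modified duration first:
  t   CF        PV=CF/(1+0.0575)^t    t·PV
  1        62.50        59.1017        59.1017
  2        62.50        55.8881       111.7762
  3        62.50        52.8493       158.5478
  4        62.50        49.9757       199.9026
  5        62.50        47.2583       236.2915
  6        62.50        44.6887       268.1322
  7        62.50        42.2588       295.8118
  8     2,062.50     1,318.7150    10,549.7201
  Σ                  1,670.7355    11,879.2838
P = 1,670.7355; D_Mac = 7.11021 half-year periods = 3.55511 yrs; D_mod = 3.55511/(1+0.0575) = 3.36180 yrs.
ΔP/P ≈ -D_mod · Δy = -3.36180 × (+0.0125) = -0.042023 = -4.2023%.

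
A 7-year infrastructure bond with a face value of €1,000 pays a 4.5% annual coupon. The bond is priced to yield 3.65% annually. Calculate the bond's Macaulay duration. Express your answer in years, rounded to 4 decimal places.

6.1822 years

Periodic yield y = 0.0365. Discount each cash flow and weight by its year:
  t   CF        PV=CF/(1+0.0365)^t    t·PV
  1        45.00        43.4153        43.4153
  2        45.00        41.8865        83.7730
  3        45.00        40.4115       121.2344
  4        45.00        38.9884       155.9536
  5        45.00        37.6154       188.0771
  6        45.00        36.2908       217.7449
  7     1,045.00       813.0760     5,691.5320
  Σ                  1,051.6839     6,501.7303
Price P = Σ PV = 1,051.6839.
Macaulay duration = Σ(t·PV) / P = 6,501.7303 / 1,051.6839 = 6.18221 years.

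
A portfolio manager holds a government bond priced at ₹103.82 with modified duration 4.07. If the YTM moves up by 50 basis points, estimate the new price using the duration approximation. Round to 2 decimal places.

₹101.71

Duration approximation: ΔP/P ≈ -D_mod · Δy = -4.07 × (+0.005) = -0.020350.
New price ≈ 103.82 × (1 - 0.020350) = 101.707263.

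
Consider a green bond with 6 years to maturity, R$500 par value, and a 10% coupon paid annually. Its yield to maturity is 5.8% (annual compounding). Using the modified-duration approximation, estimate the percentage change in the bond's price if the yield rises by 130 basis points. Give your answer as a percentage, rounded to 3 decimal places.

Periodic yield y = 0.058. Modified duration first:
  t   CF        PV=CF/(1+0.058)^t    t·PV
  1        50.00        47.2590        47.2590
  2        50.00        44.6682        89.3364
  3        50.00        42.2195       126.6585
  4        50.00        39.9050       159.6200
  5        50.00        37.7174       188.5870
  6       550.00       392.1468     2,352.8808
  Σ                    603.9159     2,964.3417
P = 603.9159; D_Mac = 4.90853 yrs; D_mod = 4.90853/(1+0.058) = 4.63945 yrs.
ΔP/P ≈ -D_mod · Δy = -4.63945 × (+0.013) = -0.060313 = -6.0313%.

-6.031%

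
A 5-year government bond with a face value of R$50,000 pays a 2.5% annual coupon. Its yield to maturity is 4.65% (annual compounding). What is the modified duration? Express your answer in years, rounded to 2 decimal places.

Periodic yield y = 0.0465. First find Macaulay duration:
  t   CF        PV=CF/(1+0.0465)^t    t·PV
  1     1,250.00     1,194.4577     1,194.4577
  2     1,250.00     1,141.3834     2,282.7668
  3     1,250.00     1,090.6674     3,272.0021
  4     1,250.00     1,042.2048     4,168.8193
  5    51,250.00    40,831.7230   204,158.6149
  Σ                 45,300.4363   215,076.6608
P = 45,300.4363; Macaulay duration = 215,076.6608 / 45,300.4363 = 4.74778 years.
Modified duration = D_Mac / (1 + y) = 4.74778 / 1.0465 = 4.53682 years.

4.54 years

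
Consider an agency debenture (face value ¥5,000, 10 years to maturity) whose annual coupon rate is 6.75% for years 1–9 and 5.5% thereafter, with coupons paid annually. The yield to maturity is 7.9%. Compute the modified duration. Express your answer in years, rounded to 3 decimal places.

Periodic yield y = 0.079. First find Macaulay duration:
  t   CF        PV=CF/(1+0.079)^t    t·PV
  1       337.50       312.7896       312.7896
  2       337.50       289.8884       579.7769
  3       337.50       268.6640       805.9919
  4       337.50       248.9935       995.9740
  5       337.50       230.7632     1,153.8160
  6       337.50       213.8677     1,283.2059
  7       337.50       198.2091     1,387.4639
  8       337.50       183.6971     1,469.5765
  9       337.50       170.2475     1,532.2276
  10    5,275.00     2,466.0849    24,660.8486
  Σ                  4,583.2050    34,181.6710
P = 4,583.2050; Macaulay duration = 34,181.6710 / 4,583.2050 = 7.45803 years.
Modified duration = D_Mac / (1 + y) = 7.45803 / 1.079 = 6.91198 years.

6.912 years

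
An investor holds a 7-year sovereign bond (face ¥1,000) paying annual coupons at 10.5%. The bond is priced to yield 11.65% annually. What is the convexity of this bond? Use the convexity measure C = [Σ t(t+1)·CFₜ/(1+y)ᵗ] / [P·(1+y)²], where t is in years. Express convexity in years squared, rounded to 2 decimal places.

With y = 0.1165:
  t   CF        PV=CF/(1+0.1165)^t    t·PV        t(t+1)·PV
  1       105.00        94.0439        94.0439         188.0878
  2       105.00        84.2310       168.4620         505.3859
  3       105.00        75.4420       226.3260         905.3038
  4       105.00        67.5701       270.2803       1,351.4015
  5       105.00        60.5195       302.5977       1,815.5864
  6       105.00        54.2047       325.2282       2,276.5973
  7     1,105.00       510.9180     3,576.4259      28,611.4069
  Σ                    946.9291     4,963.3639      35,653.7695
P = 946.9291.
Convexity = Σ t(t+1)·PV / [P·(1+y)²] = 35,653.7695 / (946.9291 × 1.246572) = 30.20442.

30.20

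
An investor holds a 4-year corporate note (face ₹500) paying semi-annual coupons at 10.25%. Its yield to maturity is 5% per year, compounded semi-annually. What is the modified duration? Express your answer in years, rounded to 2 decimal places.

3.35 years

Periodic yield y = 0.025. First find Macaulay duration:
  t   CF        PV=CF/(1+0.025)^t    t·PV
  1       25.625        25.0000        25.0000
  2       25.625        24.3902        48.7805
  3       25.625        23.7954        71.3861
  4       25.625        23.2150        92.8599
  5       25.625        22.6488       113.2438
  6       25.625        22.0964       132.5781
  7       25.625        21.5574       150.9020
  8      525.625       431.4049     3,451.2393
  Σ                    594.1081     4,085.9898
P = 594.1081; Macaulay duration = 4,085.9898 / 594.1081 = 6.87752 half-year periods = 3.43876 years.
Modified duration = D_Mac / (1 + y) = 3.43876 / 1.025 = 3.35489 years.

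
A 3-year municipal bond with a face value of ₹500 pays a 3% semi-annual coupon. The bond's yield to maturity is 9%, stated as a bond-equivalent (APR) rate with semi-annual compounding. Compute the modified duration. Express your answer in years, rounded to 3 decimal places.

2.756 years

Periodic yield y = 0.045. First find Macaulay duration:
  t   CF        PV=CF/(1+0.045)^t    t·PV
  1         7.50         7.1770         7.1770
  2         7.50         6.8680        13.7359
  3         7.50         6.5722        19.7167
  4         7.50         6.2892        25.1568
  5         7.50         6.0184        30.0919
  6       507.50       389.7071     2,338.2425
  Σ                    422.6319     2,434.1209
P = 422.6319; Macaulay duration = 2,434.1209 / 422.6319 = 5.75943 half-year periods = 2.87972 years.
Modified duration = D_Mac / (1 + y) = 2.87972 / 1.045 = 2.75571 years.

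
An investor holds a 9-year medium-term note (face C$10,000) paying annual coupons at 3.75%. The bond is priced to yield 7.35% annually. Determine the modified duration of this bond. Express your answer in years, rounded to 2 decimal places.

Periodic yield y = 0.0735. First find Macaulay duration:
  t   CF        PV=CF/(1+0.0735)^t    t·PV
  1       375.00       349.3246       349.3246
  2       375.00       325.4072       650.8144
  3       375.00       303.1273       909.3820
  4       375.00       282.3729     1,129.4918
  5       375.00       263.0395     1,315.1977
  6       375.00       245.0298     1,470.1790
  7       375.00       228.2532     1,597.7726
  8       375.00       212.6253     1,701.0022
  9    10,375.00     5,479.8626    49,318.7631
  Σ                  7,689.0426    58,441.9274
P = 7,689.0426; Macaulay duration = 58,441.9274 / 7,689.0426 = 7.60068 years.
Modified duration = D_Mac / (1 + y) = 7.60068 / 1.0735 = 7.08028 years.

7.08 years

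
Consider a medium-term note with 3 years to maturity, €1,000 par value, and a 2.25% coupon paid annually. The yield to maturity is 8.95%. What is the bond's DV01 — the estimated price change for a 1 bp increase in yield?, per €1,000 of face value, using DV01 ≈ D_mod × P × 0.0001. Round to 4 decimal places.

€0.2231

Periodic yield y = 0.0895.
  t   CF        PV=CF/(1+0.0895)^t    t·PV
  1        22.50        20.6517        20.6517
  2        22.50        18.9552        37.9104
  3     1,022.50       790.6452     2,371.9355
  Σ                    830.2520     2,430.4975
P = 830.2520; D_Mac = 2.92742 yrs; D_mod = 2.68694 yrs.
DV01 ≈ 2.68694 × 830.2520 × 0.0001 = 0.223084.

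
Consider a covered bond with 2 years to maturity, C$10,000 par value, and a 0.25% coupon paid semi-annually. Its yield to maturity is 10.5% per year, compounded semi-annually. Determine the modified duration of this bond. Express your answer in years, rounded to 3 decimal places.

Periodic yield y = 0.0525. First find Macaulay duration:
  t   CF        PV=CF/(1+0.0525)^t    t·PV
  1        12.50        11.8765        11.8765
  2        12.50        11.2841        22.5681
  3        12.50        10.7212        32.1636
  4    10,012.50     8,159.3227    32,637.2909
  Σ                  8,193.2045    32,703.8991
P = 8,193.2045; Macaulay duration = 32,703.8991 / 8,193.2045 = 3.99159 half-year periods = 1.99579 years.
Modified duration = D_Mac / (1 + y) = 1.99579 / 1.0525 = 1.89624 years.

1.896 years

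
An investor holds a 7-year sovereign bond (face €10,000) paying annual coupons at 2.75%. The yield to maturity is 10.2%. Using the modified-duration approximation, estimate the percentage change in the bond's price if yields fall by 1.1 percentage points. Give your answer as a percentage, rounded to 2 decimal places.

Periodic yield y = 0.102. Modified duration first:
  t   CF        PV=CF/(1+0.102)^t    t·PV
  1       275.00       249.5463       249.5463
  2       275.00       226.4485       452.8971
  3       275.00       205.4887       616.4661
  4       275.00       186.4689       745.8754
  5       275.00       169.2095       846.0475
  6       275.00       153.5476       921.2858
  7    10,275.00     5,206.0780    36,442.5459
  Σ                  6,396.7875    40,274.6639
P = 6,396.7875; D_Mac = 6.29608 yrs; D_mod = 6.29608/(1+0.102) = 5.71332 yrs.
ΔP/P ≈ -D_mod · Δy = -5.71332 × (-0.011) = +0.062846 = +6.2846%.

+6.28%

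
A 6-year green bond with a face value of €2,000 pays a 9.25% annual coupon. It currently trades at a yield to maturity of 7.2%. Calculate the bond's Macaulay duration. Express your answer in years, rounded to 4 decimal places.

4.9207 years

Periodic yield y = 0.072. Discount each cash flow and weight by its year:
  t   CF        PV=CF/(1+0.072)^t    t·PV
  1       185.00       172.5746       172.5746
  2       185.00       160.9838       321.9676
  3       185.00       150.1714       450.5143
  4       185.00       140.0853       560.3412
  5       185.00       130.6766       653.3830
  6     2,185.00     1,439.7356     8,638.4133
  Σ                  2,194.2273    10,797.1941
Price P = Σ PV = 2,194.2273.
Macaulay duration = Σ(t·PV) / P = 10,797.1941 / 2,194.2273 = 4.92073 years.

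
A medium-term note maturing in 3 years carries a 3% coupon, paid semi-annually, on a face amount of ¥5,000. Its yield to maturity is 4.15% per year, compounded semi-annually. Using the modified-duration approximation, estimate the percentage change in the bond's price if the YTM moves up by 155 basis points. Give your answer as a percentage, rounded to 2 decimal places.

Periodic yield y = 0.02075. Modified duration first:
  t   CF        PV=CF/(1+0.02075)^t    t·PV
  1        75.00        73.4754        73.4754
  2        75.00        71.9818       143.9635
  3        75.00        70.5185       211.5555
  4        75.00        69.0850       276.3400
  5        75.00        67.6806       338.4031
  6     5,075.00     4,486.6244    26,919.7465
  Σ                  4,839.3657    27,963.4840
P = 4,839.3657; D_Mac = 5.77834 half-year periods = 2.88917 yrs; D_mod = 2.88917/(1+0.02075) = 2.83044 yrs.
ΔP/P ≈ -D_mod · Δy = -2.83044 × (+0.0155) = -0.043872 = -4.3872%.

-4.39%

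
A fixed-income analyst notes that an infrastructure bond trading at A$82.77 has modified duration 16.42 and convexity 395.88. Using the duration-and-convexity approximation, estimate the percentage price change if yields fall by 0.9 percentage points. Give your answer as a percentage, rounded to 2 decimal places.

+16.38%

Duration effect: -D_mod·Δy = -16.42 × (-0.009) = +0.147780
Convexity effect: ½·C·(Δy)² = 0.5 × 395.88 × (-0.009)² = +0.01603314
ΔP/P ≈ +0.147780 + 0.01603314 = +0.16381314
= +16.381314%.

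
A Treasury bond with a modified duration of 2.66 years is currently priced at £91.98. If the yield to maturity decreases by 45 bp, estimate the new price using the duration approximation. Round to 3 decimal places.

£93.081

Duration approximation: ΔP/P ≈ -D_mod · Δy = -2.66 × (-0.0045) = +0.011970.
New price ≈ 91.98 × (1 + 0.011970) = 93.0810006.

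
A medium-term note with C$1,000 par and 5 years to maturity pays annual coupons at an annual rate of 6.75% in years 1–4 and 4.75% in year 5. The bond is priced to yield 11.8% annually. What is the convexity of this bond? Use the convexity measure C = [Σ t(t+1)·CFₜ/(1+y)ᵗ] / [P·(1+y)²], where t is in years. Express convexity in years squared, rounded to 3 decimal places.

With y = 0.118:
  t   CF        PV=CF/(1+0.118)^t    t·PV        t(t+1)·PV
  1        67.50        60.3757        60.3757         120.7513
  2        67.50        54.0033       108.0066         324.0197
  3        67.50        48.3035       144.9104         579.6417
  4        67.50        43.2053       172.8210         864.1051
  5     1,047.50       599.7151     2,998.5757      17,991.4542
  Σ                    805.6028     3,484.6894      19,879.9720
P = 805.6028.
Convexity = Σ t(t+1)·PV / [P·(1+y)²] = 19,879.9720 / (805.6028 × 1.249924) = 19.74291.

19.743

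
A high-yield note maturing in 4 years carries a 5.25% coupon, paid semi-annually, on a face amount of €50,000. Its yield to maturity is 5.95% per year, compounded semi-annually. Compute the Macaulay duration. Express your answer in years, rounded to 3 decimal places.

3.655 years

Periodic yield y = 0.02975. Discount each cash flow and weight by its period:
  t   CF        PV=CF/(1+0.02975)^t    t·PV
  1     1,312.50     1,274.5812     1,274.5812
  2     1,312.50     1,237.7579     2,475.5158
  3     1,312.50     1,201.9985     3,605.9954
  4     1,312.50     1,167.2721     4,669.0884
  5     1,312.50     1,133.5490     5,667.7451
  6     1,312.50     1,100.8002     6,604.8013
  7     1,312.50     1,068.9975     7,482.9828
  8    51,312.50    40,585.3008   324,682.4066
  Σ                 48,770.2573   356,463.1168
Price P = Σ PV = 48,770.2573.
Macaulay duration = Σ(t·PV) / P = 356,463.1168 / 48,770.2573 = 7.30903 half-year periods.
In years: 7.30903 / 2 = 3.65451 years.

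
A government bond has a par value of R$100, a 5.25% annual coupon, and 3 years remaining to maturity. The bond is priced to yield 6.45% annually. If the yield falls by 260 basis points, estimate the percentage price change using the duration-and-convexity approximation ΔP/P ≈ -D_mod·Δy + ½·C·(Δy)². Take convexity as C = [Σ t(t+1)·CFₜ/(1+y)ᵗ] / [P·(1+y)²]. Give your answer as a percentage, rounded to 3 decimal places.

+7.296%

With y = 0.0645:
  t   CF        PV=CF/(1+0.0645)^t    t·PV        t(t+1)·PV
  1         5.25         4.9319         4.9319           9.8638
  2         5.25         4.6331         9.2661          27.7984
  3       105.25        87.2540       261.7619       1,047.0474
  Σ                     96.8189       275.9599       1,084.7096
P = 96.8189; D_Mac = 2.85027 yrs; D_mod = 2.67757 yrs; C = 9.88694.
Duration effect: -2.67757 × (-0.026) = +0.069617
Convexity effect: 0.5 × 9.88694 × (-0.026)² = +0.0033418
ΔP/P ≈ +0.069617 + 0.0033418 = +0.072958 = +7.2958%.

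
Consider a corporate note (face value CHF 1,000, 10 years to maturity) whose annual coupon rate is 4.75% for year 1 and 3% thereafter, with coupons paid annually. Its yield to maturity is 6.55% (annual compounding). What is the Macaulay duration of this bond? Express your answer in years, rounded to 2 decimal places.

8.39 years

Periodic yield y = 0.0655. Discount each cash flow and weight by its year:
  t   CF        PV=CF/(1+0.0655)^t    t·PV
  1        47.50        44.5800        44.5800
  2        30.00        26.4250        52.8499
  3        30.00        24.8005        74.4016
  4        30.00        23.2760        93.1038
  5        30.00        21.8451       109.2255
  6        30.00        20.5022       123.0132
  7        30.00        19.2419       134.6930
  8        30.00        18.0590       144.4720
  9        30.00        16.9488       152.5396
  10    1,030.00       546.1384     5,461.3836
  Σ                    761.8168     6,390.2623
Price P = Σ PV = 761.8168.
Macaulay duration = Σ(t·PV) / P = 6,390.2623 / 761.8168 = 8.38819 years.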